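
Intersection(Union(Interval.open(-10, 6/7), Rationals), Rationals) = Union(Intersection(Interval(-10, 6/7), Rationals), Rationals)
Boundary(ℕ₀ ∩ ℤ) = ℕ₀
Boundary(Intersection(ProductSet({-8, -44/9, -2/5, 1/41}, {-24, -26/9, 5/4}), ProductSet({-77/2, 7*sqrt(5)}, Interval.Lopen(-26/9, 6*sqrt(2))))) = EmptySet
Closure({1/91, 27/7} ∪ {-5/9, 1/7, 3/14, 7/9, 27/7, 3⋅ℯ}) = {-5/9, 1/91, 1/7, 3/14, 7/9, 27/7, 3⋅ℯ}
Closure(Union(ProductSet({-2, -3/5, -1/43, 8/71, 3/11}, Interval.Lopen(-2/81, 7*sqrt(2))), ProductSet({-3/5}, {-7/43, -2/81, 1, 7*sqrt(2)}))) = Union(ProductSet({-3/5}, {-7/43, -2/81, 1, 7*sqrt(2)}), ProductSet({-2, -3/5, -1/43, 8/71, 3/11}, Interval(-2/81, 7*sqrt(2))))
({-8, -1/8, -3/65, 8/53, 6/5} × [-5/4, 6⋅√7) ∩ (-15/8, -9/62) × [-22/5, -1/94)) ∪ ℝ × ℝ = ℝ × ℝ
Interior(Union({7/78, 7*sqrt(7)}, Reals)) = Reals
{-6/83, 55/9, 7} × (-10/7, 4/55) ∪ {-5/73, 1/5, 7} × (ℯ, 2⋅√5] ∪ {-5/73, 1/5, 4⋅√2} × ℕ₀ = ({-6/83, 55/9, 7} × (-10/7, 4/55)) ∪ ({-5/73, 1/5, 4⋅√2} × ℕ₀) ∪ ({-5/73, 1/5, 7} × (ℯ, 2⋅√5])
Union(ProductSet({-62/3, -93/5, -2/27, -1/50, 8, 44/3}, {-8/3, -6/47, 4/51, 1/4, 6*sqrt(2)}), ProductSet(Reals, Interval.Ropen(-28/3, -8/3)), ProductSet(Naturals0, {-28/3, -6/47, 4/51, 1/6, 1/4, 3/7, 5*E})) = Union(ProductSet({-62/3, -93/5, -2/27, -1/50, 8, 44/3}, {-8/3, -6/47, 4/51, 1/4, 6*sqrt(2)}), ProductSet(Naturals0, {-28/3, -6/47, 4/51, 1/6, 1/4, 3/7, 5*E}), ProductSet(Reals, Interval.Ropen(-28/3, -8/3)))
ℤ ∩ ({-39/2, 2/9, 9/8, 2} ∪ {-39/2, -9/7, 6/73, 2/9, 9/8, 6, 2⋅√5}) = {2, 6}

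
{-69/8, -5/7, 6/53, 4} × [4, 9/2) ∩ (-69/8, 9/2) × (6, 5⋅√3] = ∅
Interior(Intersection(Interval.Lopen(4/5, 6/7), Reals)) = Interval.open(4/5, 6/7)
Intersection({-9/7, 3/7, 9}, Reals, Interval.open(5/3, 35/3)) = {9}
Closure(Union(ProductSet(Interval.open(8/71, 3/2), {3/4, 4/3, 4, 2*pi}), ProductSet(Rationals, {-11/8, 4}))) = Union(ProductSet(Interval(8/71, 3/2), {3/4, 4/3, 4, 2*pi}), ProductSet(Reals, {-11/8, 4}))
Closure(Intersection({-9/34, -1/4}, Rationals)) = {-9/34, -1/4}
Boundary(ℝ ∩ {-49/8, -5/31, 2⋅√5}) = {-49/8, -5/31, 2⋅√5}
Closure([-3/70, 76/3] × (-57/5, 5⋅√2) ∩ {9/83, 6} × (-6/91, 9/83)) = {9/83, 6} × [-6/91, 9/83]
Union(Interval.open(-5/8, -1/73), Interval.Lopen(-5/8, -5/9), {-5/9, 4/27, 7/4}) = Union({4/27, 7/4}, Interval.open(-5/8, -1/73))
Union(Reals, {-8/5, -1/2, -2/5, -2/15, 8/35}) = Reals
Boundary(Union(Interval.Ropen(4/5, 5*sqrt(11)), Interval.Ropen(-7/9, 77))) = {-7/9, 77}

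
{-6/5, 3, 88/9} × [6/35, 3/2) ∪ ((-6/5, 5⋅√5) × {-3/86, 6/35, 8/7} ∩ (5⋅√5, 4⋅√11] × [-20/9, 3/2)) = {-6/5, 3, 88/9} × [6/35, 3/2)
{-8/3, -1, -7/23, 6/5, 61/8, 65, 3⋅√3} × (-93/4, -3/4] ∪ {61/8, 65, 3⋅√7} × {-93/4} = ({61/8, 65, 3⋅√7} × {-93/4}) ∪ ({-8/3, -1, -7/23, 6/5, 61/8, 65, 3⋅√3} × (-93/4, -3/4])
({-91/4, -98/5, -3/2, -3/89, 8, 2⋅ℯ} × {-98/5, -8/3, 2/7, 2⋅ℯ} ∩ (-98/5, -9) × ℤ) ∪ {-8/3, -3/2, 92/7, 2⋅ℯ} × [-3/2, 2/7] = {-8/3, -3/2, 92/7, 2⋅ℯ} × [-3/2, 2/7]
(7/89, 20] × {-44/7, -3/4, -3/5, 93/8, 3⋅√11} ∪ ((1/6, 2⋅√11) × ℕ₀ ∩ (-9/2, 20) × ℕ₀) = ((1/6, 2⋅√11) × ℕ₀) ∪ ((7/89, 20] × {-44/7, -3/4, -3/5, 93/8, 3⋅√11})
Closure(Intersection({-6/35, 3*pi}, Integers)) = EmptySet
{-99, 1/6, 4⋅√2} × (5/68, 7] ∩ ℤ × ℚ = {-99} × (ℚ ∩ (5/68, 7])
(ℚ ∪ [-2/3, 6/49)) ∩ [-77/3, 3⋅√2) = [-2/3, 6/49] ∪ (ℚ ∩ [-77/3, 3⋅√2))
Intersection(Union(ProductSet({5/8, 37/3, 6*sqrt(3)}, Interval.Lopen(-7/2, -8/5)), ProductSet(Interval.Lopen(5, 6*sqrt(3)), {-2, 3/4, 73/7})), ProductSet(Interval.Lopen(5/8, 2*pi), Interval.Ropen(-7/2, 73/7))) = ProductSet(Interval.Lopen(5, 2*pi), {-2, 3/4})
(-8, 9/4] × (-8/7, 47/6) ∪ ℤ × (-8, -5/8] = (ℤ × (-8, -5/8]) ∪ ((-8, 9/4] × (-8/7, 47/6))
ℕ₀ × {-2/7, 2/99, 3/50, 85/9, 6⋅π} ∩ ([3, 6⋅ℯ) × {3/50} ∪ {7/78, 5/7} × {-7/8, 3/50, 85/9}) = {3, 4, …, 16} × {3/50}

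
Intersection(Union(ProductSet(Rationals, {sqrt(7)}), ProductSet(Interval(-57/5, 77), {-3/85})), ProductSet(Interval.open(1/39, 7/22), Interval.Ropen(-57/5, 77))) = Union(ProductSet(Intersection(Interval.open(1/39, 7/22), Rationals), {sqrt(7)}), ProductSet(Interval.open(1/39, 7/22), {-3/85}))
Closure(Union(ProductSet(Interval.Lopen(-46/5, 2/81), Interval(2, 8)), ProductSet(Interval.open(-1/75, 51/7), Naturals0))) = Union(ProductSet(Interval(-46/5, 2/81), Interval(2, 8)), ProductSet(Interval(-1/75, 51/7), Complement(Naturals0, Interval.open(2, 8))), ProductSet(Interval.Lopen(-1/75, 51/7), Naturals0))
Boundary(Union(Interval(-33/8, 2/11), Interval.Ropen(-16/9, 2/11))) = {-33/8, 2/11}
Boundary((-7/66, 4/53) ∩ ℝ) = {-7/66, 4/53}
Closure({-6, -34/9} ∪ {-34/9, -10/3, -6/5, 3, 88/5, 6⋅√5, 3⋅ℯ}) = {-6, -34/9, -10/3, -6/5, 3, 88/5, 6⋅√5, 3⋅ℯ}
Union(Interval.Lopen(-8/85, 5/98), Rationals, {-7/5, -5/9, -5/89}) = Union(Interval(-8/85, 5/98), Rationals)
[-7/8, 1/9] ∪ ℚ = ℚ ∪ [-7/8, 1/9]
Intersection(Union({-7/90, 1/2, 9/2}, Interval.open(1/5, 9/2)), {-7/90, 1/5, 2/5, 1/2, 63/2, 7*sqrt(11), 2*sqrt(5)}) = {-7/90, 2/5, 1/2, 2*sqrt(5)}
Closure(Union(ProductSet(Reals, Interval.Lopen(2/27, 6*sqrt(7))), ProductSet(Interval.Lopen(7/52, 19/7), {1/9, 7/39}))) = ProductSet(Reals, Interval(2/27, 6*sqrt(7)))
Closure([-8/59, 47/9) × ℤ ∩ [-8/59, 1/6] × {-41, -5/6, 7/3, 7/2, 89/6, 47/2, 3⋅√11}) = [-8/59, 1/6] × {-41}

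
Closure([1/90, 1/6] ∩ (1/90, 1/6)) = [1/90, 1/6]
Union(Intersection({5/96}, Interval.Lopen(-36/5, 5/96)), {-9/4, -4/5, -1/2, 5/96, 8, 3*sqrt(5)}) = {-9/4, -4/5, -1/2, 5/96, 8, 3*sqrt(5)}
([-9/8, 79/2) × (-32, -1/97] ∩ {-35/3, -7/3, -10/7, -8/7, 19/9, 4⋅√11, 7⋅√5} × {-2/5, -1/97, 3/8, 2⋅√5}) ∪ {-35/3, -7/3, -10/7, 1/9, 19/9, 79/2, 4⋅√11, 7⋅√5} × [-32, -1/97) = ({19/9, 4⋅√11, 7⋅√5} × {-2/5, -1/97}) ∪ ({-35/3, -7/3, -10/7, 1/9, 19/9, 79/2, 4⋅√11, 7⋅√5} × [-32, -1/97))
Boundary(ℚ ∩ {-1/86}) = {-1/86}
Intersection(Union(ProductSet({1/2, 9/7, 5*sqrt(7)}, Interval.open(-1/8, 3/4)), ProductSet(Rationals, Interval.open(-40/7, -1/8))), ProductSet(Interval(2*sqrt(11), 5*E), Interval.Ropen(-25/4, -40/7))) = EmptySet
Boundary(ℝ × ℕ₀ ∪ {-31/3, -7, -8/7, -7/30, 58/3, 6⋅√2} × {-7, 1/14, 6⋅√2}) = (ℝ × ℕ₀) ∪ ({-31/3, -7, -8/7, -7/30, 58/3, 6⋅√2} × {-7, 1/14, 6⋅√2})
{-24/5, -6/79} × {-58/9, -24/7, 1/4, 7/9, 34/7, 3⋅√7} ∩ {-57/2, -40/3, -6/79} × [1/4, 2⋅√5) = {-6/79} × {1/4, 7/9}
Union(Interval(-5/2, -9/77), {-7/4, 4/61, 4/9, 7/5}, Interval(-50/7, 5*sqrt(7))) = Interval(-50/7, 5*sqrt(7))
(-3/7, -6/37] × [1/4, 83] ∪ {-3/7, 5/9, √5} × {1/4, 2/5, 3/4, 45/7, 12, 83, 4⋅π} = ((-3/7, -6/37] × [1/4, 83]) ∪ ({-3/7, 5/9, √5} × {1/4, 2/5, 3/4, 45/7, 12, 83, 4⋅π})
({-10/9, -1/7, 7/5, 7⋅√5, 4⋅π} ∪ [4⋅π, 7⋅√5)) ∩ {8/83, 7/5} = {7/5}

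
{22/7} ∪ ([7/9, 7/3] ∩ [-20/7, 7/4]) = [7/9, 7/4] ∪ {22/7}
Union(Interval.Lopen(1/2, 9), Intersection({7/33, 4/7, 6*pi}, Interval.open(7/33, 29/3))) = Interval.Lopen(1/2, 9)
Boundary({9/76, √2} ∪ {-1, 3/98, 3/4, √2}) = {-1, 3/98, 9/76, 3/4, √2}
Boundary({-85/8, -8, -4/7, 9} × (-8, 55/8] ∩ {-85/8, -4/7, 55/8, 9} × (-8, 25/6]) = {-85/8, -4/7, 9} × [-8, 25/6]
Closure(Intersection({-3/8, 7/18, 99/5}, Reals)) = {-3/8, 7/18, 99/5}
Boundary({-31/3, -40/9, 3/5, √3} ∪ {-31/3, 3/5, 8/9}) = {-31/3, -40/9, 3/5, 8/9, √3}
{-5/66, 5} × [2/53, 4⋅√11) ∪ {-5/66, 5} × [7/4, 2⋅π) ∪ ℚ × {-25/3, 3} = (ℚ × {-25/3, 3}) ∪ ({-5/66, 5} × [2/53, 4⋅√11))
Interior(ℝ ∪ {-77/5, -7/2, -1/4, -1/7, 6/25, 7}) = ℝ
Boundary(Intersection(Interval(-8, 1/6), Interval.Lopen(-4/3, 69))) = {-4/3, 1/6}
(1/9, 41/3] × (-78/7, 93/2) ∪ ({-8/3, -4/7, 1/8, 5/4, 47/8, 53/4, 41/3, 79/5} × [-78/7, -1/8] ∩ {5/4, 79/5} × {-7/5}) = ({5/4, 79/5} × {-7/5}) ∪ ((1/9, 41/3] × (-78/7, 93/2))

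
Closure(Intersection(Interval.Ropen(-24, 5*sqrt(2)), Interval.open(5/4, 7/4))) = Interval(5/4, 7/4)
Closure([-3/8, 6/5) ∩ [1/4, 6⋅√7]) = [1/4, 6/5]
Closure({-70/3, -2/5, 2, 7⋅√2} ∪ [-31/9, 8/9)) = {-70/3, 2, 7⋅√2} ∪ [-31/9, 8/9]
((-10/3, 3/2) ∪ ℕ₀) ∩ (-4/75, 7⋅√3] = (-4/75, 3/2) ∪ {0, 1, …, 12}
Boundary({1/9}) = {1/9}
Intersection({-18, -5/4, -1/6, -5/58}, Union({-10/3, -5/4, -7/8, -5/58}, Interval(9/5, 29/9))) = {-5/4, -5/58}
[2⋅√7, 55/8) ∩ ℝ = [2⋅√7, 55/8)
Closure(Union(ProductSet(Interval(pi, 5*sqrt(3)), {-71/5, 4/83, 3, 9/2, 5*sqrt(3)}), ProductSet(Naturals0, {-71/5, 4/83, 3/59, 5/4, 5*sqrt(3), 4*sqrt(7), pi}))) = Union(ProductSet(Interval(pi, 5*sqrt(3)), {-71/5, 4/83, 3, 9/2, 5*sqrt(3)}), ProductSet(Naturals0, {-71/5, 4/83, 3/59, 5/4, 5*sqrt(3), 4*sqrt(7), pi}))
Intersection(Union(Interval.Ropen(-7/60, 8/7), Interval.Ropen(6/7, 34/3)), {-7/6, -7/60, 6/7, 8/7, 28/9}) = {-7/60, 6/7, 8/7, 28/9}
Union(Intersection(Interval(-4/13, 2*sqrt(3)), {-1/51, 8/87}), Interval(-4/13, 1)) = Interval(-4/13, 1)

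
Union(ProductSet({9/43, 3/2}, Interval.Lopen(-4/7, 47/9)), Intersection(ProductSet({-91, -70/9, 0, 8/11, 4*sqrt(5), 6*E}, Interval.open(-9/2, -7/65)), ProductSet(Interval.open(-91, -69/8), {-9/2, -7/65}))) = ProductSet({9/43, 3/2}, Interval.Lopen(-4/7, 47/9))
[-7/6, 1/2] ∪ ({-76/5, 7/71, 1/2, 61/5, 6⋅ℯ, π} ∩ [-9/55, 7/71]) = [-7/6, 1/2]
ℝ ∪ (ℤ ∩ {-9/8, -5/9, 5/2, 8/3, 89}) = ℝ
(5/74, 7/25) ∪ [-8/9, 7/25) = [-8/9, 7/25)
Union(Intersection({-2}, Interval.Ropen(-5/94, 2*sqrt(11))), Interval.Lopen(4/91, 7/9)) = Interval.Lopen(4/91, 7/9)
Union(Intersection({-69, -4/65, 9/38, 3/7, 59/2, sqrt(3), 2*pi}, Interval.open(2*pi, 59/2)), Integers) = Integers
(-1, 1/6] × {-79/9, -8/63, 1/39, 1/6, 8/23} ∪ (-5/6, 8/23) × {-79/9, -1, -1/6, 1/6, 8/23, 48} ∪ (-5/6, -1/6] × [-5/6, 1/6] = ((-5/6, -1/6] × [-5/6, 1/6]) ∪ ((-1, 1/6] × {-79/9, -8/63, 1/39, 1/6, 8/23}) ∪ ((-5/6, 8/23) × {-79/9, -1, -1/6, 1/6, 8/23, 48})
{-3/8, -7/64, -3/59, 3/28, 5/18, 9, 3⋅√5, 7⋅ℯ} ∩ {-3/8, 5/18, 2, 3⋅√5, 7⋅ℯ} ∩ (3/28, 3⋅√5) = {5/18}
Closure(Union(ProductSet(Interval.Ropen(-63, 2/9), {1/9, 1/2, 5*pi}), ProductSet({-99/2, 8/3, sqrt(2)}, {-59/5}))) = Union(ProductSet({-99/2, 8/3, sqrt(2)}, {-59/5}), ProductSet(Interval(-63, 2/9), {1/9, 1/2, 5*pi}))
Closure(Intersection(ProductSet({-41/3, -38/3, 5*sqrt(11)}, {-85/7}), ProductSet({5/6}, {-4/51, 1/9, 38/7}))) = EmptySet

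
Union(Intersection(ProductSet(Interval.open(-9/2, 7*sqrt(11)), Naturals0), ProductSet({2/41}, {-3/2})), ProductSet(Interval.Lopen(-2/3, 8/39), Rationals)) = ProductSet(Interval.Lopen(-2/3, 8/39), Rationals)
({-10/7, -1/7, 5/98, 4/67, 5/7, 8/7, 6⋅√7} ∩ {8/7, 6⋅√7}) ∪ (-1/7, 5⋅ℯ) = (-1/7, 5⋅ℯ) ∪ {6⋅√7}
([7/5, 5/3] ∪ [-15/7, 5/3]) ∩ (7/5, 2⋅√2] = (7/5, 5/3]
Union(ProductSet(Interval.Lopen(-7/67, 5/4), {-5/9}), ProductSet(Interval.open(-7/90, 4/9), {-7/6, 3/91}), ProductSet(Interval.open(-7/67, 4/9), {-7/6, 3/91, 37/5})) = Union(ProductSet(Interval.open(-7/67, 4/9), {-7/6, 3/91, 37/5}), ProductSet(Interval.Lopen(-7/67, 5/4), {-5/9}))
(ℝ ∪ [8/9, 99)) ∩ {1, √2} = {1, √2}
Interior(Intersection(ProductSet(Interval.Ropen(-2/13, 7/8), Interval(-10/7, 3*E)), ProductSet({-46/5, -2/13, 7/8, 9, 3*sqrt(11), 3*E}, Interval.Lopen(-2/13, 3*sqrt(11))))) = EmptySet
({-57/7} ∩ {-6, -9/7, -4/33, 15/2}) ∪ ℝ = ℝ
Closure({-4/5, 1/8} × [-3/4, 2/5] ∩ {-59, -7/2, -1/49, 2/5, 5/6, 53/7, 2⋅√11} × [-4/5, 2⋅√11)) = ∅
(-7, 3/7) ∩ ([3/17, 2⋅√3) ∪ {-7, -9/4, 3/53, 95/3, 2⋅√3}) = {-9/4, 3/53} ∪ [3/17, 3/7)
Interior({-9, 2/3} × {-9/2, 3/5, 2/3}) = ∅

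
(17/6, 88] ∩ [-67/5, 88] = (17/6, 88]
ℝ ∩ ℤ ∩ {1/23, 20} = {20}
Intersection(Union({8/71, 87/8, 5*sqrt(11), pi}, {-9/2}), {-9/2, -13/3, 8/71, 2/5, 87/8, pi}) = {-9/2, 8/71, 87/8, pi}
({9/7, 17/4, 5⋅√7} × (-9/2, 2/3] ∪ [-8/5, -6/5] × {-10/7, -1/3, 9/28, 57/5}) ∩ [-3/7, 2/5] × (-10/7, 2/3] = ∅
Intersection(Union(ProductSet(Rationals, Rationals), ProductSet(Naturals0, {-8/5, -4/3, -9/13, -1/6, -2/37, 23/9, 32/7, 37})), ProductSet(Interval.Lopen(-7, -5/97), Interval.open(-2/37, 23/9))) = ProductSet(Intersection(Interval.Lopen(-7, -5/97), Rationals), Intersection(Interval.open(-2/37, 23/9), Rationals))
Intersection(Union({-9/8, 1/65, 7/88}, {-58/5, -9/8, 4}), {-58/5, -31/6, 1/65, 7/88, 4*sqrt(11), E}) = {-58/5, 1/65, 7/88}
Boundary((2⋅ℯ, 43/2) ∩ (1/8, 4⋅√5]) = {4⋅√5, 2⋅ℯ}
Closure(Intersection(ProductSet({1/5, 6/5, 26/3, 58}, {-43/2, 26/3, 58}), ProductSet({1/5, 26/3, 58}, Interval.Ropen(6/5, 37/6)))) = EmptySet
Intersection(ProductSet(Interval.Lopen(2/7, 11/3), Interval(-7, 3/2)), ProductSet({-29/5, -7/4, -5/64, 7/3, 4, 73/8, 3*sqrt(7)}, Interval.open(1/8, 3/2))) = ProductSet({7/3}, Interval.open(1/8, 3/2))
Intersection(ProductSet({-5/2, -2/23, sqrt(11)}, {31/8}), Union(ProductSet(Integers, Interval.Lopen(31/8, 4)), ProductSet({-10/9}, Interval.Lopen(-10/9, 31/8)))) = EmptySet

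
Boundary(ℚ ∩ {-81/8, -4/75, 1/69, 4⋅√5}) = {-81/8, -4/75, 1/69}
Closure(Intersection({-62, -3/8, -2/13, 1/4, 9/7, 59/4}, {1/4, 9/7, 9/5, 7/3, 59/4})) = {1/4, 9/7, 59/4}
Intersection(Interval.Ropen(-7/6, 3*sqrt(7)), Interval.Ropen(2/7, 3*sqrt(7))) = Interval.Ropen(2/7, 3*sqrt(7))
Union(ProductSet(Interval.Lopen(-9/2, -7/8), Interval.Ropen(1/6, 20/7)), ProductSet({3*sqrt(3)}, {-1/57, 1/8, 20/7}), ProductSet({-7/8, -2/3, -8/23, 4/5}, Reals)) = Union(ProductSet({3*sqrt(3)}, {-1/57, 1/8, 20/7}), ProductSet({-7/8, -2/3, -8/23, 4/5}, Reals), ProductSet(Interval.Lopen(-9/2, -7/8), Interval.Ropen(1/6, 20/7)))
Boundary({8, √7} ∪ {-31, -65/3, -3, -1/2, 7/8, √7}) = {-31, -65/3, -3, -1/2, 7/8, 8, √7}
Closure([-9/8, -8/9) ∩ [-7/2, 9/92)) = [-9/8, -8/9]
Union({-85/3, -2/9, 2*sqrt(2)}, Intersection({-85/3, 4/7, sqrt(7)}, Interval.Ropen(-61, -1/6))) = {-85/3, -2/9, 2*sqrt(2)}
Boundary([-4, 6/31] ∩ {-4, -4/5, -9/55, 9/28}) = {-4, -4/5, -9/55}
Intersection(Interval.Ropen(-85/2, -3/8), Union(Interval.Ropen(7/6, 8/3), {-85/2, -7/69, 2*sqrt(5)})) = {-85/2}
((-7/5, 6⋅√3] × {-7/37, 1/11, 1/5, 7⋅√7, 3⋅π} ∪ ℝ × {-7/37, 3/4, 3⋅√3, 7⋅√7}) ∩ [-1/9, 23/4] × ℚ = [-1/9, 23/4] × {-7/37, 1/11, 1/5, 3/4}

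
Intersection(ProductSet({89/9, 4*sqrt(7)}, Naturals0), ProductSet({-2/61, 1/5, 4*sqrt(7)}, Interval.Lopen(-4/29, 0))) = ProductSet({4*sqrt(7)}, Range(0, 1, 1))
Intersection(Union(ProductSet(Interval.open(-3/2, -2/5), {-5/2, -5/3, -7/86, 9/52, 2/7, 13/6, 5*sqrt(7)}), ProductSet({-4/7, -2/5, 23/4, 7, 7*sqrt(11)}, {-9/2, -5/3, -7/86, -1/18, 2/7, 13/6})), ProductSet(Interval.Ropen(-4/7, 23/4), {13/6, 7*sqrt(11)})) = ProductSet(Interval(-4/7, -2/5), {13/6})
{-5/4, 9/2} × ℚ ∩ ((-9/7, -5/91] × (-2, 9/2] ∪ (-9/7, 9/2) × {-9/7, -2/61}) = {-5/4} × (ℚ ∩ (-2, 9/2])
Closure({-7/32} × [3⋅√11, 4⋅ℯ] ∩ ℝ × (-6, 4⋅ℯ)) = {-7/32} × [3⋅√11, 4⋅ℯ]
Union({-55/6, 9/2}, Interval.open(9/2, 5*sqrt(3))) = Union({-55/6}, Interval.Ropen(9/2, 5*sqrt(3)))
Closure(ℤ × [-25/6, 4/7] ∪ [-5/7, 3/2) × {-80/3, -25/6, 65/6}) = (ℤ × [-25/6, 4/7]) ∪ ([-5/7, 3/2] × {-80/3, -25/6, 65/6})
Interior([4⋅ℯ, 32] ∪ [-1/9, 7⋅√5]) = (-1/9, 32)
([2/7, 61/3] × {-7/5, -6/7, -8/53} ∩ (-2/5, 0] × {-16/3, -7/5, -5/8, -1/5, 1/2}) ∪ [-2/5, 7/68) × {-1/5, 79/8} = [-2/5, 7/68) × {-1/5, 79/8}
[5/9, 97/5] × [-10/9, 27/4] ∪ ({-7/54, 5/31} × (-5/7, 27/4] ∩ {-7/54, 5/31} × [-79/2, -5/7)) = [5/9, 97/5] × [-10/9, 27/4]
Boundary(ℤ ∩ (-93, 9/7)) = {-92, -91, …, 1}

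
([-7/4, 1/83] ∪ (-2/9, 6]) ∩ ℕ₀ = {0, 1, …, 6}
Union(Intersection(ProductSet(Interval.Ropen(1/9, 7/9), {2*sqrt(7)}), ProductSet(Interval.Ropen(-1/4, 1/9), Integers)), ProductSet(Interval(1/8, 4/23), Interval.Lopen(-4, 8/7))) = ProductSet(Interval(1/8, 4/23), Interval.Lopen(-4, 8/7))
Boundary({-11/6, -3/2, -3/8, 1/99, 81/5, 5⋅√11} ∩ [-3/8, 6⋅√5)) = {-3/8, 1/99}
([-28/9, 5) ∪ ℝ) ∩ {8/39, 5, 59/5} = {8/39, 5, 59/5}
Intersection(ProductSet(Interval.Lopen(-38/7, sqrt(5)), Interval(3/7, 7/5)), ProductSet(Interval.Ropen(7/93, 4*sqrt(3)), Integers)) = ProductSet(Interval(7/93, sqrt(5)), Range(1, 2, 1))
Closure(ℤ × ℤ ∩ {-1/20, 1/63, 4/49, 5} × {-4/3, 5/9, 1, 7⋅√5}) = {5} × {1}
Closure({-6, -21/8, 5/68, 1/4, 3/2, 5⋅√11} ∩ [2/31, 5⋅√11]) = {5/68, 1/4, 3/2, 5⋅√11}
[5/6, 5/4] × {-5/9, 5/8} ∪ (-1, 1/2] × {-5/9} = ((-1, 1/2] × {-5/9}) ∪ ([5/6, 5/4] × {-5/9, 5/8})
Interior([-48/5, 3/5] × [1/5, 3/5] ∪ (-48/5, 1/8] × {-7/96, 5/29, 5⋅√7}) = (-48/5, 3/5) × (1/5, 3/5)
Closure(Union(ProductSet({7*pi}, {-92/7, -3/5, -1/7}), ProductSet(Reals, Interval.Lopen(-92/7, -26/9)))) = Union(ProductSet({7*pi}, {-92/7, -3/5, -1/7}), ProductSet(Reals, Interval(-92/7, -26/9)))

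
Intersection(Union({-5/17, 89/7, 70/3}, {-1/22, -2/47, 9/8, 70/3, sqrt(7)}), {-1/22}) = {-1/22}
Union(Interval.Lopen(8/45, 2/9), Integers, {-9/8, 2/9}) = Union({-9/8}, Integers, Interval.Lopen(8/45, 2/9))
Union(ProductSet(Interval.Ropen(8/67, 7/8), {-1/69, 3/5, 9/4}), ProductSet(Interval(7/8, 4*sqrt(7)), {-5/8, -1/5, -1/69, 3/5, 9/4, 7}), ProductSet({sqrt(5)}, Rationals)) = Union(ProductSet({sqrt(5)}, Rationals), ProductSet(Interval.Ropen(8/67, 7/8), {-1/69, 3/5, 9/4}), ProductSet(Interval(7/8, 4*sqrt(7)), {-5/8, -1/5, -1/69, 3/5, 9/4, 7}))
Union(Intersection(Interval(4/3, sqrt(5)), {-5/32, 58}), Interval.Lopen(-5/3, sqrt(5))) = Interval.Lopen(-5/3, sqrt(5))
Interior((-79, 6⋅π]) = (-79, 6⋅π)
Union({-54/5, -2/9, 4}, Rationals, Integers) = Rationals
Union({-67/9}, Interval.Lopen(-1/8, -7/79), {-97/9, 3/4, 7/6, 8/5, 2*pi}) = Union({-97/9, -67/9, 3/4, 7/6, 8/5, 2*pi}, Interval.Lopen(-1/8, -7/79))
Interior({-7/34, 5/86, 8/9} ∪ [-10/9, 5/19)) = (-10/9, 5/19)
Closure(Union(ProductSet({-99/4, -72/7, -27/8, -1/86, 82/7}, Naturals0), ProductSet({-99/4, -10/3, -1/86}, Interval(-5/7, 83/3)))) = Union(ProductSet({-99/4, -10/3, -1/86}, Interval(-5/7, 83/3)), ProductSet({-99/4, -72/7, -27/8, -1/86, 82/7}, Naturals0))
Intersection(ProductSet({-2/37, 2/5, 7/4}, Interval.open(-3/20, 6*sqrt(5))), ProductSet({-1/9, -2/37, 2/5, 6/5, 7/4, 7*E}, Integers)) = ProductSet({-2/37, 2/5, 7/4}, Range(0, 14, 1))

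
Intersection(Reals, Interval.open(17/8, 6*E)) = Interval.open(17/8, 6*E)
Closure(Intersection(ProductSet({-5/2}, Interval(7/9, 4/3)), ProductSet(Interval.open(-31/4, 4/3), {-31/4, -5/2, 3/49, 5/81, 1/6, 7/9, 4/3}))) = ProductSet({-5/2}, {7/9, 4/3})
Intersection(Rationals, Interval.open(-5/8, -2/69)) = Intersection(Interval.open(-5/8, -2/69), Rationals)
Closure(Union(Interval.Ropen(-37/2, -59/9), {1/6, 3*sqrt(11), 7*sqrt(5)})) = Union({1/6, 3*sqrt(11), 7*sqrt(5)}, Interval(-37/2, -59/9))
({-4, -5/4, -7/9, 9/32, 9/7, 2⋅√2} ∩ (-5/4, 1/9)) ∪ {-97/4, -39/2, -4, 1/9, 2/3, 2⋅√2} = {-97/4, -39/2, -4, -7/9, 1/9, 2/3, 2⋅√2}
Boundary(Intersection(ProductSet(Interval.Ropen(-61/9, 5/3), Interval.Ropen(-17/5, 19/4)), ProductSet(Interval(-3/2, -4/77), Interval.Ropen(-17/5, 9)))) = Union(ProductSet({-3/2, -4/77}, Interval(-17/5, 19/4)), ProductSet(Interval(-3/2, -4/77), {-17/5, 19/4}))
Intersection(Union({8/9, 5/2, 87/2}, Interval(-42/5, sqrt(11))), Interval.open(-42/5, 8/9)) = Interval.open(-42/5, 8/9)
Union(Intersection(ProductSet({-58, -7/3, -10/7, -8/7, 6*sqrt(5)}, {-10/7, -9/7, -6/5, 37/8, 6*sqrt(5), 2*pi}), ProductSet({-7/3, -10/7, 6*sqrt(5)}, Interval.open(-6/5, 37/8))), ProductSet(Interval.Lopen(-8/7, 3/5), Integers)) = ProductSet(Interval.Lopen(-8/7, 3/5), Integers)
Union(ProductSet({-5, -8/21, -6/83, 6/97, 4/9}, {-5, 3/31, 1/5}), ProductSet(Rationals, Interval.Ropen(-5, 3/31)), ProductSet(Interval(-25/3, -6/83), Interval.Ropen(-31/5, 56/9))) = Union(ProductSet({-5, -8/21, -6/83, 6/97, 4/9}, {-5, 3/31, 1/5}), ProductSet(Interval(-25/3, -6/83), Interval.Ropen(-31/5, 56/9)), ProductSet(Rationals, Interval.Ropen(-5, 3/31)))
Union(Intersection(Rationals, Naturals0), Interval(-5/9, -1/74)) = Union(Interval(-5/9, -1/74), Naturals0)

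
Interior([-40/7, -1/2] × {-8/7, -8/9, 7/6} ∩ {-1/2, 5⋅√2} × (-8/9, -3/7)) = ∅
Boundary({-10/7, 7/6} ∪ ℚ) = ℝ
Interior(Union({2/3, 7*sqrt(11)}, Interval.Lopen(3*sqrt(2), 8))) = Interval.open(3*sqrt(2), 8)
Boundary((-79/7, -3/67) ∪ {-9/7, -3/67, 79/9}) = {-79/7, -3/67, 79/9}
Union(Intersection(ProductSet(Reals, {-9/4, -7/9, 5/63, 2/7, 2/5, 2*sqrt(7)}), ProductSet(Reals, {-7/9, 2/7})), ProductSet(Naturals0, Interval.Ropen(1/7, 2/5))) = Union(ProductSet(Naturals0, Interval.Ropen(1/7, 2/5)), ProductSet(Reals, {-7/9, 2/7}))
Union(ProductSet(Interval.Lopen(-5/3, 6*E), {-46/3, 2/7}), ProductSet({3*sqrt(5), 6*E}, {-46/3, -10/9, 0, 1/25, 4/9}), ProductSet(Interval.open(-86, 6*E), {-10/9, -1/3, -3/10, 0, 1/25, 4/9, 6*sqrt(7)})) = Union(ProductSet({3*sqrt(5), 6*E}, {-46/3, -10/9, 0, 1/25, 4/9}), ProductSet(Interval.open(-86, 6*E), {-10/9, -1/3, -3/10, 0, 1/25, 4/9, 6*sqrt(7)}), ProductSet(Interval.Lopen(-5/3, 6*E), {-46/3, 2/7}))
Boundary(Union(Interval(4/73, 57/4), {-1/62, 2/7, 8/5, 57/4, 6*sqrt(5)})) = {-1/62, 4/73, 57/4}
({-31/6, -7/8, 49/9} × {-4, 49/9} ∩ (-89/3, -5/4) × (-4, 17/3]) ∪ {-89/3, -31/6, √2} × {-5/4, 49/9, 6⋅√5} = {-89/3, -31/6, √2} × {-5/4, 49/9, 6⋅√5}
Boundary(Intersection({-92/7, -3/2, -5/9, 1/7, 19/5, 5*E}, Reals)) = {-92/7, -3/2, -5/9, 1/7, 19/5, 5*E}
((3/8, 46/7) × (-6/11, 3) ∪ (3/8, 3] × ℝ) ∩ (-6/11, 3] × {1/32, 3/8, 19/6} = (3/8, 3] × {1/32, 3/8, 19/6}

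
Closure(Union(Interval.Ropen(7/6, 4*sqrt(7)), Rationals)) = Union(Interval(-oo, oo), Rationals)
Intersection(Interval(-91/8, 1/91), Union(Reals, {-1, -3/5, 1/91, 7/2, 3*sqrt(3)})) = Interval(-91/8, 1/91)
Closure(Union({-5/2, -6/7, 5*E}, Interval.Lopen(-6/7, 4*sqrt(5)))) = Union({-5/2, 5*E}, Interval(-6/7, 4*sqrt(5)))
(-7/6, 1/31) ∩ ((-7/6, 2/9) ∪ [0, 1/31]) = (-7/6, 1/31)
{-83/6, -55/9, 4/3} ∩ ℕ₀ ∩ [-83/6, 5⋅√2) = ∅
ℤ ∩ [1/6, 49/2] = {1, 2, …, 24}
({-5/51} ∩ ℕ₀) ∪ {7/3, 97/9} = {7/3, 97/9}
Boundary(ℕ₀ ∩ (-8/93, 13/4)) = {0, 1, 2, 3}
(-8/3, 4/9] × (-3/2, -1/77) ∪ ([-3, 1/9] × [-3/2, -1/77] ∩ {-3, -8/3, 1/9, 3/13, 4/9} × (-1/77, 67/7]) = (-8/3, 4/9] × (-3/2, -1/77)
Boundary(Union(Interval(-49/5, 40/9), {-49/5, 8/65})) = {-49/5, 40/9}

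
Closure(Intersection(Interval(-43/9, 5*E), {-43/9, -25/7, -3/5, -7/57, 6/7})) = {-43/9, -25/7, -3/5, -7/57, 6/7}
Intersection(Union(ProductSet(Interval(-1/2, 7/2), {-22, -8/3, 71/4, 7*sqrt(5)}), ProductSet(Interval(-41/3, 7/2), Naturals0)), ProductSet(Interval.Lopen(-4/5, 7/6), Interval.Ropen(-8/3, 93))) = Union(ProductSet(Interval.Lopen(-4/5, 7/6), Range(0, 93, 1)), ProductSet(Interval(-1/2, 7/6), {-8/3, 71/4, 7*sqrt(5)}))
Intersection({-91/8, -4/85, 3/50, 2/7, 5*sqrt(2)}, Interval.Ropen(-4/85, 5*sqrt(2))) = {-4/85, 3/50, 2/7}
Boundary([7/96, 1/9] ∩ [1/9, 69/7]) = {1/9}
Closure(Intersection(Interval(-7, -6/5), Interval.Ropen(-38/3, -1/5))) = Interval(-7, -6/5)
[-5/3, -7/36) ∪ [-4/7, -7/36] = [-5/3, -7/36]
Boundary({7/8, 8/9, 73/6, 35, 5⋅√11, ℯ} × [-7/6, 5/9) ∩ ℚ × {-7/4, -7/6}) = {7/8, 8/9, 73/6, 35} × {-7/6}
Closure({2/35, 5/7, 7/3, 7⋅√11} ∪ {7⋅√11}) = {2/35, 5/7, 7/3, 7⋅√11}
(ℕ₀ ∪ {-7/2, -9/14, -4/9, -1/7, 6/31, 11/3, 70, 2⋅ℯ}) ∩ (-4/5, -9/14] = {-9/14}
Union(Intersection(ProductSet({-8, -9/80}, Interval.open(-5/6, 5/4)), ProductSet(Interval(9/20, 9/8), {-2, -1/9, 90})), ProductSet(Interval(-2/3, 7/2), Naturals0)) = ProductSet(Interval(-2/3, 7/2), Naturals0)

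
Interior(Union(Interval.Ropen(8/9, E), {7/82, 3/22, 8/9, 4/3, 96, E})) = Interval.open(8/9, E)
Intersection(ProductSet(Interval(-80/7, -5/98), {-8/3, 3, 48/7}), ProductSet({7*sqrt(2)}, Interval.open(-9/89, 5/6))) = EmptySet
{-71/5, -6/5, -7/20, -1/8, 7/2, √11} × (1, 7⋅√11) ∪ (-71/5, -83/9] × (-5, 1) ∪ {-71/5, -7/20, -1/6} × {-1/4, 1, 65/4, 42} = ({-71/5, -7/20, -1/6} × {-1/4, 1, 65/4, 42}) ∪ ((-71/5, -83/9] × (-5, 1)) ∪ ({-71/5, -6/5, -7/20, -1/8, 7/2, √11} × (1, 7⋅√11))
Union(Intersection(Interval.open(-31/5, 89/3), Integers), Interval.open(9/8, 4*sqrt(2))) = Union(Interval.open(9/8, 4*sqrt(2)), Range(-6, 30, 1))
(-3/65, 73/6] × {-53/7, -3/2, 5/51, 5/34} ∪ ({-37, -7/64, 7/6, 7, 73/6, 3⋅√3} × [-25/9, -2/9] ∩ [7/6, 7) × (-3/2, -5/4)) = ((-3/65, 73/6] × {-53/7, -3/2, 5/51, 5/34}) ∪ ({7/6, 3⋅√3} × (-3/2, -5/4))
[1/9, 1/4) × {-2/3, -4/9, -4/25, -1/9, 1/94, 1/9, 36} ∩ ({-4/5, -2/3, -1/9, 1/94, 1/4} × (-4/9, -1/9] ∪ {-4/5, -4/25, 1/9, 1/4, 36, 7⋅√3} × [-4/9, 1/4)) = {1/9} × {-4/9, -4/25, -1/9, 1/94, 1/9}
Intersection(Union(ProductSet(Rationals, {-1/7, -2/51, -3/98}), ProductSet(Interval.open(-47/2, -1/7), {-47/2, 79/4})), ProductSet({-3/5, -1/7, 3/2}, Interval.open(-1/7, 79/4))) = ProductSet({-3/5, -1/7, 3/2}, {-2/51, -3/98})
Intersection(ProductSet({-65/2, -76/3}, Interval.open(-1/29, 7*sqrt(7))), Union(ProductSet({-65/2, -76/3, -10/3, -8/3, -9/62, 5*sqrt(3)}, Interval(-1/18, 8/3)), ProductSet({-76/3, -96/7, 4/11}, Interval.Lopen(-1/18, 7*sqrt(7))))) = Union(ProductSet({-76/3}, Interval.open(-1/29, 7*sqrt(7))), ProductSet({-65/2, -76/3}, Interval.Lopen(-1/29, 8/3)))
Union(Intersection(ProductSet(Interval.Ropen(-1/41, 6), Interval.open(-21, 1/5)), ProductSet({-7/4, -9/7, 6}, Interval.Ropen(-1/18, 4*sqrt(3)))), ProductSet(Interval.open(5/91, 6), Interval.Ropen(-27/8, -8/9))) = ProductSet(Interval.open(5/91, 6), Interval.Ropen(-27/8, -8/9))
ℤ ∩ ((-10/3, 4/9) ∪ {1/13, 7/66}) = {-3, -2, -1, 0}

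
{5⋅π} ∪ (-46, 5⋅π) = (-46, 5⋅π]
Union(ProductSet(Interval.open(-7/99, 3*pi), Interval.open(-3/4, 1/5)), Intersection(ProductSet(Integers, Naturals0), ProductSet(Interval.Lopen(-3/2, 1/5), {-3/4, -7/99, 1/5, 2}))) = Union(ProductSet(Interval.open(-7/99, 3*pi), Interval.open(-3/4, 1/5)), ProductSet(Range(-1, 1, 1), {2}))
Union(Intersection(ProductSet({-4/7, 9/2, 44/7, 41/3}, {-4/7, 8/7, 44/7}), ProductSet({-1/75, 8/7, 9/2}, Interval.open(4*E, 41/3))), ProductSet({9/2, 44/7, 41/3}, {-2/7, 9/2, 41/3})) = ProductSet({9/2, 44/7, 41/3}, {-2/7, 9/2, 41/3})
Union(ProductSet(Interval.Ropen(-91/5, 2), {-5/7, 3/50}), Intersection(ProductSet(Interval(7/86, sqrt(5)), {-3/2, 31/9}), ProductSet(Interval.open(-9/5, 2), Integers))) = ProductSet(Interval.Ropen(-91/5, 2), {-5/7, 3/50})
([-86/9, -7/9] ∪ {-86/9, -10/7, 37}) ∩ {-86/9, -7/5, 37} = {-86/9, -7/5, 37}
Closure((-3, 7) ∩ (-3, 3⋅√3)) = [-3, 3⋅√3]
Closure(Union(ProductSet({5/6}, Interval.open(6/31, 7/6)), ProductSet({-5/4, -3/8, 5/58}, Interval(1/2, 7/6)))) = Union(ProductSet({5/6}, Interval(6/31, 7/6)), ProductSet({-5/4, -3/8, 5/58}, Interval(1/2, 7/6)))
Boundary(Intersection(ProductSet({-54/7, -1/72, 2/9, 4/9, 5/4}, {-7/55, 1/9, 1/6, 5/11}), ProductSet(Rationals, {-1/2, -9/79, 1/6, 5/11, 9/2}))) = ProductSet({-54/7, -1/72, 2/9, 4/9, 5/4}, {1/6, 5/11})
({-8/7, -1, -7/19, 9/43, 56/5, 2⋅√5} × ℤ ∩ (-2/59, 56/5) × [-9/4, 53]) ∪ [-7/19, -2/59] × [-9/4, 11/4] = ([-7/19, -2/59] × [-9/4, 11/4]) ∪ ({9/43, 2⋅√5} × {-2, -1, …, 53})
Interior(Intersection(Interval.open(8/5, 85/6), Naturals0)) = EmptySet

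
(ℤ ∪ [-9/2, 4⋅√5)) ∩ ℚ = ℤ ∪ (ℚ ∩ [-9/2, 4⋅√5))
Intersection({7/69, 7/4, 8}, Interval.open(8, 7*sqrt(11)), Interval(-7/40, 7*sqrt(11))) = EmptySet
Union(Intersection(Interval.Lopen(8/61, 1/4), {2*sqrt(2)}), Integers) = Integers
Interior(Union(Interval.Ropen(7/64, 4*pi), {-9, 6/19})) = Interval.open(7/64, 4*pi)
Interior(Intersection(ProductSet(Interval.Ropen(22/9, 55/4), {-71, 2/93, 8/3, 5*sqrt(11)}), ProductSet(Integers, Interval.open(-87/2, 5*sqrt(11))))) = EmptySet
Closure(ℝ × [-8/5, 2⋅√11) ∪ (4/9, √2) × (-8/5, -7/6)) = ℝ × [-8/5, 2⋅√11]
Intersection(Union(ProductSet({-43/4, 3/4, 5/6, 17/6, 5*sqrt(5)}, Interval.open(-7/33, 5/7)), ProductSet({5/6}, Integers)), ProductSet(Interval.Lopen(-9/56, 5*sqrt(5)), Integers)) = Union(ProductSet({5/6}, Integers), ProductSet({3/4, 5/6, 17/6, 5*sqrt(5)}, Range(0, 1, 1)))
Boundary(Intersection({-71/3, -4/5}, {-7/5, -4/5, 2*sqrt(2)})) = {-4/5}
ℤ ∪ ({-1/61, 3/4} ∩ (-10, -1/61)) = ℤ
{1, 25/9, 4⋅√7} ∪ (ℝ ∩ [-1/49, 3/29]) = [-1/49, 3/29] ∪ {1, 25/9, 4⋅√7}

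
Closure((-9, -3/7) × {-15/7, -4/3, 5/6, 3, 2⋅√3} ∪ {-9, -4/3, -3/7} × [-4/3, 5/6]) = ({-9, -4/3, -3/7} × [-4/3, 5/6]) ∪ ([-9, -3/7] × {-15/7, -4/3, 5/6, 3, 2⋅√3})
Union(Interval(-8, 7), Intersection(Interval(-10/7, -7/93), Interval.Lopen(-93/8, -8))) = Interval(-8, 7)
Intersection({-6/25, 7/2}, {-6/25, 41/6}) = {-6/25}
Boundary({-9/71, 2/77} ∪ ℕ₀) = {-9/71, 2/77} ∪ ℕ₀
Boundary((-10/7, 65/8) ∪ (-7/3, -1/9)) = {-7/3, 65/8}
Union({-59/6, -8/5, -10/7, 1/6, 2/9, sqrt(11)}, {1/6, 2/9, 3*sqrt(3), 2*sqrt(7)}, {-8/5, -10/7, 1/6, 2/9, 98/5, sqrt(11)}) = {-59/6, -8/5, -10/7, 1/6, 2/9, 98/5, sqrt(11), 3*sqrt(3), 2*sqrt(7)}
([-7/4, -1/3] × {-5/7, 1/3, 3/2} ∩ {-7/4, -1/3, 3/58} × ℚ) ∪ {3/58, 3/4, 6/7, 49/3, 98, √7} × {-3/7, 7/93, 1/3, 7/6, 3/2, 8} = ({-7/4, -1/3} × {-5/7, 1/3, 3/2}) ∪ ({3/58, 3/4, 6/7, 49/3, 98, √7} × {-3/7, 7/93, 1/3, 7/6, 3/2, 8})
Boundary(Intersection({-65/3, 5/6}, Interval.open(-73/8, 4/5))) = EmptySet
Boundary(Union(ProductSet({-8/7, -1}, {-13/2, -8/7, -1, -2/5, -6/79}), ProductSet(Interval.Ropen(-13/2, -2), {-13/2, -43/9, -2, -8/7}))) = Union(ProductSet({-8/7, -1}, {-13/2, -8/7, -1, -2/5, -6/79}), ProductSet(Interval(-13/2, -2), {-13/2, -43/9, -2, -8/7}))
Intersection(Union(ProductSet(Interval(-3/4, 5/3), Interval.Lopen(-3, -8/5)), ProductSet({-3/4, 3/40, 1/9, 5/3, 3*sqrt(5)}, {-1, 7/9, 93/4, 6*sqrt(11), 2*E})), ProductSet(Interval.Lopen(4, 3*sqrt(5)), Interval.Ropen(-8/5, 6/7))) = ProductSet({3*sqrt(5)}, {-1, 7/9})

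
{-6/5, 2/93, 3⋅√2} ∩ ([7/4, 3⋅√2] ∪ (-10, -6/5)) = {3⋅√2}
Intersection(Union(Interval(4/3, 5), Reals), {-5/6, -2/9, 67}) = {-5/6, -2/9, 67}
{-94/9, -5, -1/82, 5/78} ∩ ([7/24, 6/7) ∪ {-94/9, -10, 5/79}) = {-94/9}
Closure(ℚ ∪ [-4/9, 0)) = ℚ ∪ (-∞, ∞)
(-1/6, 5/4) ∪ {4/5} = (-1/6, 5/4)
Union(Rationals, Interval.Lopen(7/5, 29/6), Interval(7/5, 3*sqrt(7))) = Union(Interval(7/5, 3*sqrt(7)), Rationals)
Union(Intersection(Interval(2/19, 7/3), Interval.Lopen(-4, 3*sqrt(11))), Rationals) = Union(Interval(2/19, 7/3), Rationals)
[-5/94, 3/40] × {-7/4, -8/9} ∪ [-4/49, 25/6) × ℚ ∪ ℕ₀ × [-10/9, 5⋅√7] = ([-4/49, 25/6) × ℚ) ∪ (ℕ₀ × [-10/9, 5⋅√7])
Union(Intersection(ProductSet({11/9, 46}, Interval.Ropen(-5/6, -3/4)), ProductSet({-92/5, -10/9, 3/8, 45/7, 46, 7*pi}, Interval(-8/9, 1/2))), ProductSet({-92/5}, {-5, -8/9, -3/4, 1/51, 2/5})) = Union(ProductSet({-92/5}, {-5, -8/9, -3/4, 1/51, 2/5}), ProductSet({46}, Interval.Ropen(-5/6, -3/4)))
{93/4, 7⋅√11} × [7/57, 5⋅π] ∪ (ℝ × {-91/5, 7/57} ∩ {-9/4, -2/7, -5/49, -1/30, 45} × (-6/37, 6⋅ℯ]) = ({-9/4, -2/7, -5/49, -1/30, 45} × {7/57}) ∪ ({93/4, 7⋅√11} × [7/57, 5⋅π])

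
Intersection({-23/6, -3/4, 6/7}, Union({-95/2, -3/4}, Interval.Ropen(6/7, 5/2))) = {-3/4, 6/7}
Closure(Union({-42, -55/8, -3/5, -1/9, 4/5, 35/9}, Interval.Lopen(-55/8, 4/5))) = Union({-42, 35/9}, Interval(-55/8, 4/5))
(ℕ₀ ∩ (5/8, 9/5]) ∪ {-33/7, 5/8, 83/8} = {-33/7, 5/8, 83/8} ∪ {1}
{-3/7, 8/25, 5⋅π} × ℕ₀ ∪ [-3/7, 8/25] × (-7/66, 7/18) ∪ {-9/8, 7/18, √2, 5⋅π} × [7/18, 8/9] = ({-3/7, 8/25, 5⋅π} × ℕ₀) ∪ ([-3/7, 8/25] × (-7/66, 7/18)) ∪ ({-9/8, 7/18, √2, 5⋅π} × [7/18, 8/9])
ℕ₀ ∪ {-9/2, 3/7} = {-9/2, 3/7} ∪ ℕ₀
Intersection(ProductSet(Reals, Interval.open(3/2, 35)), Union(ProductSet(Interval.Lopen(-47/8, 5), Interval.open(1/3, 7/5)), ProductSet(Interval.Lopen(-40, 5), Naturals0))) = ProductSet(Interval.Lopen(-40, 5), Range(2, 35, 1))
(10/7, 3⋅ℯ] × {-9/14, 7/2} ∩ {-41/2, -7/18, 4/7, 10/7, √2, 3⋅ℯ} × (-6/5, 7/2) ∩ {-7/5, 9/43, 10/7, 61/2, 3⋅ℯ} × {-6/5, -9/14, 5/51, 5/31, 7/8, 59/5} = {3⋅ℯ} × {-9/14}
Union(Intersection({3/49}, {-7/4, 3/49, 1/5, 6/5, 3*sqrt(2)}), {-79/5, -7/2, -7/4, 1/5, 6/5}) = {-79/5, -7/2, -7/4, 3/49, 1/5, 6/5}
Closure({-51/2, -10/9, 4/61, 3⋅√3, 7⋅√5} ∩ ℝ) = {-51/2, -10/9, 4/61, 3⋅√3, 7⋅√5}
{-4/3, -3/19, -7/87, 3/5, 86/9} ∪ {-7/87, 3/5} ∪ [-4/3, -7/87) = [-4/3, -7/87] ∪ {3/5, 86/9}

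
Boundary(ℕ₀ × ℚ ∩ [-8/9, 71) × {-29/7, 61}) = {0, 1, …, 70} × {-29/7, 61}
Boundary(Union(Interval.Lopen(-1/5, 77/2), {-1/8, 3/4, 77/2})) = {-1/5, 77/2}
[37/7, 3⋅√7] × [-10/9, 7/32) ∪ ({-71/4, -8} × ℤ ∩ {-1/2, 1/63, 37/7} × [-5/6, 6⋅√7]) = [37/7, 3⋅√7] × [-10/9, 7/32)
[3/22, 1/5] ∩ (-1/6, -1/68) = ∅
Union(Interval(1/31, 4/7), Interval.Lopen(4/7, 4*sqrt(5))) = Interval(1/31, 4*sqrt(5))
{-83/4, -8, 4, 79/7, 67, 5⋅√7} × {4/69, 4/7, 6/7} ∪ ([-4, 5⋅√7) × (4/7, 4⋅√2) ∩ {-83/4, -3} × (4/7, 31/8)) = ({-3} × (4/7, 31/8)) ∪ ({-83/4, -8, 4, 79/7, 67, 5⋅√7} × {4/69, 4/7, 6/7})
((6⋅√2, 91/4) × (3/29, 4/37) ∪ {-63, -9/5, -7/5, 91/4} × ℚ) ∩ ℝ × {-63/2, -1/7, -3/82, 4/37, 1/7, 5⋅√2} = {-63, -9/5, -7/5, 91/4} × {-63/2, -1/7, -3/82, 4/37, 1/7}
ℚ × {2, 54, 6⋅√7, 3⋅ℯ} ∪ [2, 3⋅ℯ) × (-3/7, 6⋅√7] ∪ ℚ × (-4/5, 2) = ([2, 3⋅ℯ) × (-3/7, 6⋅√7]) ∪ (ℚ × ((-4/5, 2] ∪ {54, 6⋅√7, 3⋅ℯ}))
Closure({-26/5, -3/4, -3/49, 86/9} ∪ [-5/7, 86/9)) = {-26/5, -3/4} ∪ [-5/7, 86/9]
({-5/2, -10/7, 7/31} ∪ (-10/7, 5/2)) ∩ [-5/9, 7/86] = [-5/9, 7/86]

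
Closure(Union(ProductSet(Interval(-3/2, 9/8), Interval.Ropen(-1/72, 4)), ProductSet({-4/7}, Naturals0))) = Union(ProductSet({-4/7}, Union(Complement(Naturals0, Interval.open(-1/72, 4)), Naturals0)), ProductSet(Interval(-3/2, 9/8), Interval(-1/72, 4)))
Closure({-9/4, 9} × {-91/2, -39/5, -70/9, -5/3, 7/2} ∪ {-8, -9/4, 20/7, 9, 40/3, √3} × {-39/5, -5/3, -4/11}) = ({-9/4, 9} × {-91/2, -39/5, -70/9, -5/3, 7/2}) ∪ ({-8, -9/4, 20/7, 9, 40/3, √3} × {-39/5, -5/3, -4/11})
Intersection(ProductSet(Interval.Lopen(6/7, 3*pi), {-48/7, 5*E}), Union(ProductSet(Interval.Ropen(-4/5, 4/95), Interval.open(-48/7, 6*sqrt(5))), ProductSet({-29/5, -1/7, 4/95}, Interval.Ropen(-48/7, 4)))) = EmptySet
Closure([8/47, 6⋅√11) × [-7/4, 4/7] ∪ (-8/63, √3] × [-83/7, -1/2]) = ([-8/63, √3] × [-83/7, -1/2]) ∪ ([8/47, 6⋅√11] × [-7/4, 4/7])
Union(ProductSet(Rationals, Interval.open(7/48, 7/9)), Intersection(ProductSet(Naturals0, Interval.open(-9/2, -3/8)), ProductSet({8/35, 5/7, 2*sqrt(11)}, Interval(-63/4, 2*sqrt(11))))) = ProductSet(Rationals, Interval.open(7/48, 7/9))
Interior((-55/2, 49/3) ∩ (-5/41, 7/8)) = (-5/41, 7/8)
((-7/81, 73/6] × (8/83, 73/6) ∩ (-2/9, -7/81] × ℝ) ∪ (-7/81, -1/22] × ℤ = (-7/81, -1/22] × ℤ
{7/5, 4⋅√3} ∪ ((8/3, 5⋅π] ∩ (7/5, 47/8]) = {7/5, 4⋅√3} ∪ (8/3, 47/8]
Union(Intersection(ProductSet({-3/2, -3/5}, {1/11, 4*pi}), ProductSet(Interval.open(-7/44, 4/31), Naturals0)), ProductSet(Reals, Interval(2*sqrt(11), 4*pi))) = ProductSet(Reals, Interval(2*sqrt(11), 4*pi))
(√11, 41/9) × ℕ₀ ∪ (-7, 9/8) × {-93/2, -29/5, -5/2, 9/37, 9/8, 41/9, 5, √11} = ((√11, 41/9) × ℕ₀) ∪ ((-7, 9/8) × {-93/2, -29/5, -5/2, 9/37, 9/8, 41/9, 5, √11})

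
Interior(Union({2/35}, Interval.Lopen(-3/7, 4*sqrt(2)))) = Interval.open(-3/7, 4*sqrt(2))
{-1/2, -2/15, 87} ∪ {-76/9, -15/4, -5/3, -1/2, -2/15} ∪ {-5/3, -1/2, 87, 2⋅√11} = {-76/9, -15/4, -5/3, -1/2, -2/15, 87, 2⋅√11}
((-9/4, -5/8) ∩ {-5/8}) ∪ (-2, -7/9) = (-2, -7/9)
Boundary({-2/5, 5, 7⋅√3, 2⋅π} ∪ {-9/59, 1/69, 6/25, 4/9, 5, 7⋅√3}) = {-2/5, -9/59, 1/69, 6/25, 4/9, 5, 7⋅√3, 2⋅π}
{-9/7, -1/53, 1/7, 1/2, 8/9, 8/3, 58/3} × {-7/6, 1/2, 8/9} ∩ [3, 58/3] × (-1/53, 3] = {58/3} × {1/2, 8/9}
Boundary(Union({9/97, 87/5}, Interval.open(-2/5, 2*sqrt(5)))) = {-2/5, 87/5, 2*sqrt(5)}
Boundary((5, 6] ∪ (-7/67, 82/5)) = {-7/67, 82/5}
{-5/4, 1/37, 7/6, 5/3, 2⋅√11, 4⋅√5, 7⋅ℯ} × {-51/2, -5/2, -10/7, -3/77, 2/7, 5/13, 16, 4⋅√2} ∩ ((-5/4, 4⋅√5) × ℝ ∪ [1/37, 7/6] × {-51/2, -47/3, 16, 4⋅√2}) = {1/37, 7/6, 5/3, 2⋅√11} × {-51/2, -5/2, -10/7, -3/77, 2/7, 5/13, 16, 4⋅√2}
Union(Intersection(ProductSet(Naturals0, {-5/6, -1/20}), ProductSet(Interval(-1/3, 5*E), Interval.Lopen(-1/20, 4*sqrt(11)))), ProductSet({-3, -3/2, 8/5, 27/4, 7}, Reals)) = ProductSet({-3, -3/2, 8/5, 27/4, 7}, Reals)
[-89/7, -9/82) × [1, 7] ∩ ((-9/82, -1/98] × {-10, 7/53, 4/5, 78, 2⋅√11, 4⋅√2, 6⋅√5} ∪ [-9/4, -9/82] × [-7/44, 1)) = ∅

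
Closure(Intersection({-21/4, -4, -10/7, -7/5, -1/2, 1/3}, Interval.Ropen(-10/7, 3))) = {-10/7, -7/5, -1/2, 1/3}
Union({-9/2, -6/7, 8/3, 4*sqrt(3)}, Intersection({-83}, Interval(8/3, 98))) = {-9/2, -6/7, 8/3, 4*sqrt(3)}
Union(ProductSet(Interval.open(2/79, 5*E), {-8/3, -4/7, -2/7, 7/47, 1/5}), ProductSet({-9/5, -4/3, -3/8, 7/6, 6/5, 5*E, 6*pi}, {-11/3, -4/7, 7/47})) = Union(ProductSet({-9/5, -4/3, -3/8, 7/6, 6/5, 5*E, 6*pi}, {-11/3, -4/7, 7/47}), ProductSet(Interval.open(2/79, 5*E), {-8/3, -4/7, -2/7, 7/47, 1/5}))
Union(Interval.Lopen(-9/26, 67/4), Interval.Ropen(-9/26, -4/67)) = Interval(-9/26, 67/4)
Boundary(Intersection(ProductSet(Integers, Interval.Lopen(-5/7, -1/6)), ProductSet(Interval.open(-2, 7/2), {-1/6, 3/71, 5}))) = ProductSet(Range(-1, 4, 1), {-1/6})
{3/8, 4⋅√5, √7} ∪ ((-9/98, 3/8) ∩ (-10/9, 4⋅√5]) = (-9/98, 3/8] ∪ {4⋅√5, √7}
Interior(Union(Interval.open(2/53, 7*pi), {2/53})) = Interval.open(2/53, 7*pi)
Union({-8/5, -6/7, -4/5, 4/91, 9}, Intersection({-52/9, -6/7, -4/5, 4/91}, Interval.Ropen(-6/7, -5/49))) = {-8/5, -6/7, -4/5, 4/91, 9}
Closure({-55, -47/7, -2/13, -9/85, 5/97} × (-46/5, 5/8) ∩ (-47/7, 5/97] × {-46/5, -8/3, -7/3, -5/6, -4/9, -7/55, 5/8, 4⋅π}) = {-2/13, -9/85, 5/97} × {-8/3, -7/3, -5/6, -4/9, -7/55}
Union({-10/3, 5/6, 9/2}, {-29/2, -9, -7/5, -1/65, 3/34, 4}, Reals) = Reals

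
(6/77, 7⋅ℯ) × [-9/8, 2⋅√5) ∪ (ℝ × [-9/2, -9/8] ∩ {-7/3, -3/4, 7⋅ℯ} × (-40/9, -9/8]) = ({-7/3, -3/4, 7⋅ℯ} × (-40/9, -9/8]) ∪ ((6/77, 7⋅ℯ) × [-9/8, 2⋅√5))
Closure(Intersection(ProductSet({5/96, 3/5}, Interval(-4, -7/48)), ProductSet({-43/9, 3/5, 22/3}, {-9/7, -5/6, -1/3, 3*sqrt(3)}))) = ProductSet({3/5}, {-9/7, -5/6, -1/3})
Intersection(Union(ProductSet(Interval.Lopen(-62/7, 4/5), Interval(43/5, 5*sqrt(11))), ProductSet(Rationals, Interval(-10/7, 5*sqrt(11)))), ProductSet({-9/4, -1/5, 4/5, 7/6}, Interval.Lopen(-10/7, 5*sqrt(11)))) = ProductSet({-9/4, -1/5, 4/5, 7/6}, Interval.Lopen(-10/7, 5*sqrt(11)))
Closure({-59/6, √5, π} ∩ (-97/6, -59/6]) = {-59/6}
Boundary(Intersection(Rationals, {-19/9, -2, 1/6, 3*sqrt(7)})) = {-19/9, -2, 1/6}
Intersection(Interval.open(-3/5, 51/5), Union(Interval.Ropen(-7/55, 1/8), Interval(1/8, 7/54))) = Interval(-7/55, 7/54)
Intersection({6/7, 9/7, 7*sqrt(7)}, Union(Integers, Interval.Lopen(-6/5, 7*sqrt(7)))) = {6/7, 9/7, 7*sqrt(7)}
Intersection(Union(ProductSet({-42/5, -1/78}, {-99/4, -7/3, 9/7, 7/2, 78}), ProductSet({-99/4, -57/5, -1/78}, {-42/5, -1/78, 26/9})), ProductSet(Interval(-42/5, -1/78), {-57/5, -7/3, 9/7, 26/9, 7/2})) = Union(ProductSet({-1/78}, {26/9}), ProductSet({-42/5, -1/78}, {-7/3, 9/7, 7/2}))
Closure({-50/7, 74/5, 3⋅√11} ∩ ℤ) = ∅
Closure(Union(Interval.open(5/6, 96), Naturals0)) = Union(Complement(Naturals0, Interval.open(5/6, 96)), Interval(5/6, 96), Naturals0)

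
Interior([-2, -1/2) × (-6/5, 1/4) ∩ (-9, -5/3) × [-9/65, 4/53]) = (-2, -5/3) × (-9/65, 4/53)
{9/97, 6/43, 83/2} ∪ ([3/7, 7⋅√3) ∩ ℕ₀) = {9/97, 6/43, 83/2} ∪ {1, 2, …, 12}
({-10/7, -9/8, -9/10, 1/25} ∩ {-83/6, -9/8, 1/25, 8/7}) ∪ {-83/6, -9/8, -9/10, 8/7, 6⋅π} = {-83/6, -9/8, -9/10, 1/25, 8/7, 6⋅π}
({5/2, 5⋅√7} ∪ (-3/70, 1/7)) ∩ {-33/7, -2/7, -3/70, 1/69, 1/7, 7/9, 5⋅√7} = {1/69, 5⋅√7}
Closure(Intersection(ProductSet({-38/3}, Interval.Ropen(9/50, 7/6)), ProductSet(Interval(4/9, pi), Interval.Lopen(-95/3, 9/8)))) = EmptySet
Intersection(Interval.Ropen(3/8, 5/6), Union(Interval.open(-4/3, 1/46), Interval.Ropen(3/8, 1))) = Interval.Ropen(3/8, 5/6)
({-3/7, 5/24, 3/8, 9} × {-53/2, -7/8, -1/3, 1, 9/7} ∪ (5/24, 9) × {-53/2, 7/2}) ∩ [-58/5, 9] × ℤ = {-3/7, 5/24, 3/8, 9} × {1}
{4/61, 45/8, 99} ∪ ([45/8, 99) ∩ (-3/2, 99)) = {4/61} ∪ [45/8, 99]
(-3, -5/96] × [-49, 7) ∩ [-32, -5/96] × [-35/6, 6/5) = (-3, -5/96] × [-35/6, 6/5)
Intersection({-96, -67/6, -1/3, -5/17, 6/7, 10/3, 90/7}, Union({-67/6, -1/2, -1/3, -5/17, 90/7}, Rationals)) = {-96, -67/6, -1/3, -5/17, 6/7, 10/3, 90/7}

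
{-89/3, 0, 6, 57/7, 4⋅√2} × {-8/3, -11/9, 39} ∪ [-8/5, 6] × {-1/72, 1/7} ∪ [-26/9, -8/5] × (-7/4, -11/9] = ([-8/5, 6] × {-1/72, 1/7}) ∪ ([-26/9, -8/5] × (-7/4, -11/9]) ∪ ({-89/3, 0, 6, 57/7, 4⋅√2} × {-8/3, -11/9, 39})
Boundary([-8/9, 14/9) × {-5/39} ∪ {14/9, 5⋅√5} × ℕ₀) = ([-8/9, 14/9] × {-5/39}) ∪ ({14/9, 5⋅√5} × ℕ₀)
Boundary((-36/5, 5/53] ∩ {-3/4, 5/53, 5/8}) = {-3/4, 5/53}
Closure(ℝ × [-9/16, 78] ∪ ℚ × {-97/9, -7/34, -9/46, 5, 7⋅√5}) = ℝ × ({-97/9} ∪ [-9/16, 78])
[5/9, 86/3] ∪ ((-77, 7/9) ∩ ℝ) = (-77, 86/3]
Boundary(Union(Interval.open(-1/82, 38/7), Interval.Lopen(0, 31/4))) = {-1/82, 31/4}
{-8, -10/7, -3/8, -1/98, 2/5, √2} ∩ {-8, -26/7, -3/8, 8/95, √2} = {-8, -3/8, √2}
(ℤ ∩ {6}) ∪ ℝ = ℝ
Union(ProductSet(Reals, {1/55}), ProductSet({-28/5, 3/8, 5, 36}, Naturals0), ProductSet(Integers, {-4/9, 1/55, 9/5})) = Union(ProductSet({-28/5, 3/8, 5, 36}, Naturals0), ProductSet(Integers, {-4/9, 1/55, 9/5}), ProductSet(Reals, {1/55}))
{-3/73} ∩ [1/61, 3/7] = ∅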